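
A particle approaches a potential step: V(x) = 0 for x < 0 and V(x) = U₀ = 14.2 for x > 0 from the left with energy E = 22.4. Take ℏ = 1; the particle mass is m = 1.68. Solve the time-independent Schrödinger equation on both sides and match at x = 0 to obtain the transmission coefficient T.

T = 0.939

On each side the TISE gives plane waves with k = √(2m(E − V))/ℏ: k₁ = √(2·1.68·22.4) = 8.675, k₂ = √(2·1.68·8.2) = 5.249.
Matching ψ and ψ′ at x = 0 gives r = (k₁ − k₂)/(k₁ + k₂), so R = r² = 0.06055 and T = 1 − R = 0.9394.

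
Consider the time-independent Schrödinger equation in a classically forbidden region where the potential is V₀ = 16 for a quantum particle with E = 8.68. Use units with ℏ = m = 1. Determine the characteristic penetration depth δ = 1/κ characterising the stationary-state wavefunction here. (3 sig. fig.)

Since E < V₀ the TISE in this region is ψ'' = κ²ψ with κ = √(2m(V₀ − E))/ℏ.
κ = √(2 × 1 × 7.32) = 3.826. The penetration depth is δ = 1/κ = 0.261.

δ = 0.261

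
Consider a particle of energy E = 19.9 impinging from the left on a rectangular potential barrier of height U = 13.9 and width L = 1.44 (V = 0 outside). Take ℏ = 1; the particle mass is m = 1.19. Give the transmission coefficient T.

Above the barrier the interior wavenumber is k₂ = √(2m(E − U))/ℏ = 3.779, giving phase k₂L = 5.442.
Matching at both interfaces gives T⁻¹ = 1 + U² sin²(k₂L) / [4E(E − U)] = 1.225, hence T = 0.816.

T = 0.816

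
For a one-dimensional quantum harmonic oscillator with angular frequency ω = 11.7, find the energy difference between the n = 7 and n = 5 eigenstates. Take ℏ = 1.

E_n = ℏω(n + ½), so ΔE = (7 − 5) ℏω = 2 × 11.7 = 23.40.

ΔE = 23.4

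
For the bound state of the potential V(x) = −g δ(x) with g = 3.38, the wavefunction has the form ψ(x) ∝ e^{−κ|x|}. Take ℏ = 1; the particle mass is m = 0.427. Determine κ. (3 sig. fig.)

Integrating the TISE across x = 0 gives the cusp condition ψ'(0⁺) − ψ'(0⁻) = −(2mg/ℏ²)ψ(0).
With ψ ∝ e^{−κ|x|} this yields −2κ = −2mg/ℏ², so κ = mg/ℏ² = 1.443.

κ = 1.44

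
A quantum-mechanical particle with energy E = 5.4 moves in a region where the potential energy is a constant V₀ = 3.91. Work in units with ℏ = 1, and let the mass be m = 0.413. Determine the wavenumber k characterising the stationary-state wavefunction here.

With E > V₀ the solution is oscillatory, ψ ∝ e^{±ikx} with k = √(2m(E − V₀))/ℏ.
k = √(2 × 0.413 × 1.49) = 1.109.

k = 1.11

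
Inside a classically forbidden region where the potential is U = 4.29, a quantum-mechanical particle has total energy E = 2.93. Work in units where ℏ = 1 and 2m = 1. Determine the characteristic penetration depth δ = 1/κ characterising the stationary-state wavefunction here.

Since E < U the TISE in this region is ψ'' = κ²ψ with κ = √(2m(U − E))/ℏ.
κ = √(2 × 0.5 × 1.36) = 1.166. The penetration depth is δ = 1/κ = 0.857.

δ = 0.857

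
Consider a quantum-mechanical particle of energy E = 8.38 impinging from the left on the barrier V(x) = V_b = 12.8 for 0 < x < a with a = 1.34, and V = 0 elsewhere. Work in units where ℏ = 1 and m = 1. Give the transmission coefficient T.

T = 0.00125

E < V_b: inside the barrier ψ ∝ e^{±κx} with κ = √(2m(V_b − E))/ℏ = 2.973.
κa = 3.984, sinh(κa) = 26.86.
Matching ψ, ψ′ at both faces gives T = [1 + V_b² sinh²(κa) / (4E(V_b − E))]⁻¹ = 1/798.8 = 0.00125.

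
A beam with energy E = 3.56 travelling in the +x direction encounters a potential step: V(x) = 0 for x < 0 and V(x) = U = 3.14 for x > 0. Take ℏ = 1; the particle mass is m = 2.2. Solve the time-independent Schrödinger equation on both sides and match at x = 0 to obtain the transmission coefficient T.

T = 0.761

On each side the TISE gives plane waves with k = √(2m(E − V))/ℏ: k₁ = √(2·2.2·3.56) = 3.958, k₂ = √(2·2.2·0.42) = 1.359.
Continuity of ψ and ψ′ at the step yields the reflection amplitude r = (k₁ − k₂)/(k₁ + k₂) = 0.4887; thus R = |r|² = 0.2388, T = 0.7612.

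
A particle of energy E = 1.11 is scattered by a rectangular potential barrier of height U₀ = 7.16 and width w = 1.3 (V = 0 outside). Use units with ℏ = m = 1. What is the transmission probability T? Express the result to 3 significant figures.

E < U₀: inside the barrier ψ ∝ e^{±κx} with κ = √(2m(U₀ − E))/ℏ = 3.479.
κw = 4.522, sinh(κw) = 46.01.
Matching ψ, ψ′ at both faces gives T = [1 + U₀² sinh²(κw) / (4E(U₀ − E))]⁻¹ = 1/4041 = 0.000247.

T = 0.000247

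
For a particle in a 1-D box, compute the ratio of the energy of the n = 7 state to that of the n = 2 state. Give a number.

12.25

E_n = n²π²ℏ²/(2mL²) so the ratio is n₂²/n₁² = 49/4 = 12.25.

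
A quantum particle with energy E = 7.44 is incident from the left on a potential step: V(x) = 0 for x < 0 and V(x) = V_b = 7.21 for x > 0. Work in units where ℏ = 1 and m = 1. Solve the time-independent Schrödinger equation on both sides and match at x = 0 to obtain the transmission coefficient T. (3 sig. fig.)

T = 0.509

On each side the TISE gives plane waves with k = √(2m(E − V))/ℏ: k₁ = √(2·1·7.44) = 3.857, k₂ = √(2·1·0.23) = 0.6782.
Matching ψ and ψ′ at x = 0 gives r = (k₁ − k₂)/(k₁ + k₂), so R = r² = 0.4913 and T = 1 − R = 0.5087.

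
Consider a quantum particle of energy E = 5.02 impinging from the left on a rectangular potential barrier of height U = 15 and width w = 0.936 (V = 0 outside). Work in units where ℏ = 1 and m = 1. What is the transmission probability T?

T = 0.000831

E < U: inside the barrier ψ ∝ e^{±κx} with κ = √(2m(U − E))/ℏ = 4.468.
κw = 4.182, sinh(κw) = 32.73.
Matching ψ, ψ′ at both faces gives T = [1 + U² sinh²(κw) / (4E(U − E))]⁻¹ = 1/1204 = 0.000831.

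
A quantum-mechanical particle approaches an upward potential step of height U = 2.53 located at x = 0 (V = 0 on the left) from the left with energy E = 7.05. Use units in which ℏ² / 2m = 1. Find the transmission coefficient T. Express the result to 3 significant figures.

The wavenumbers are k₁ = √(2mE)/ℏ = 2.655 on the left and k₂ = √(2m(E − U))/ℏ = 2.126 on the right.
Matching ψ and ψ′ at x = 0 gives r = (k₁ − k₂)/(k₁ + k₂), so R = r² = 0.01225 and T = 1 − R = 0.9878.

T = 0.988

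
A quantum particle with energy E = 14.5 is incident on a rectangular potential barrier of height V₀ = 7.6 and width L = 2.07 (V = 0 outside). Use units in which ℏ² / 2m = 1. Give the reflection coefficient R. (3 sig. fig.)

R = 0.0748

Above the barrier the interior wavenumber is k₂ = √(2m(E − V₀))/ℏ = 2.627, giving phase k₂L = 5.437.
Matching at both interfaces gives T⁻¹ = 1 + V₀² sin²(k₂L) / [4E(E − V₀)] = 1.081, hence T = 0.925.
R = 1 − T = 0.0748.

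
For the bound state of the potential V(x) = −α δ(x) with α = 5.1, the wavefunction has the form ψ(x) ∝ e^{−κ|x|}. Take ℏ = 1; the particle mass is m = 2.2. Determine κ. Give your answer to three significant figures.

κ = 11.2

Integrating the TISE across x = 0 gives the cusp condition ψ'(0⁺) − ψ'(0⁻) = −(2mα/ℏ²)ψ(0).
With ψ ∝ e^{−κ|x|} this yields −2κ = −2mα/ℏ², so κ = mα/ℏ² = 11.22.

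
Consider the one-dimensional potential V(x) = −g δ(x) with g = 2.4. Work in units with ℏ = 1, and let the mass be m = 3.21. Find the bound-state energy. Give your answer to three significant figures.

E = -9.24

For x ≠ 0 the bound state is ψ ∝ e^{−κ|x|}; integrating the TISE across the delta gives the cusp condition 2κ = 2mg/ℏ², so κ = 7.704.
Then E = −ℏ²κ²/(2m) = −mg²/(2ℏ²) = -9.245.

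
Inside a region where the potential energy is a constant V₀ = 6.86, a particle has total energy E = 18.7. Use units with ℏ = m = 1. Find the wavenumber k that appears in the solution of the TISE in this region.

k = 4.87

With E > V₀ the solution is oscillatory, ψ ∝ e^{±ikx} with k = √(2m(E − V₀))/ℏ.
k = √(2 × 1 × 11.84) = 4.866.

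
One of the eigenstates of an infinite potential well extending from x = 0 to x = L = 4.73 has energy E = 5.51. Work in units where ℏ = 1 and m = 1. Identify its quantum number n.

For an infinite well E_n = n²π²ℏ²/(2mL²), so n = (L/πℏ)√(2mE).
n = (4.73/π) × √(2 × 1 × 5.51) = 4.998 → n = 5.

n = 5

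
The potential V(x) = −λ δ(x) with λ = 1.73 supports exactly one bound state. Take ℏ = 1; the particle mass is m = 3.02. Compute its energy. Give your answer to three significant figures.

For x ≠ 0 the bound state is ψ ∝ e^{−κ|x|}; integrating the TISE across the delta gives the cusp condition 2κ = 2mλ/ℏ², so κ = 5.225.
Then E = −ℏ²κ²/(2m) = −mλ²/(2ℏ²) = -4.519.

E = -4.52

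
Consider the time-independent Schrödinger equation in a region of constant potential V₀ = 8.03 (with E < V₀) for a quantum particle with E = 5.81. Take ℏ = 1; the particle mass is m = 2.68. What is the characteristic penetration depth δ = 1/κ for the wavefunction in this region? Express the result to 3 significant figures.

δ = 0.290

Since E < V₀ the TISE in this region is ψ'' = κ²ψ with κ = √(2m(V₀ − E))/ℏ.
κ = √(2 × 2.68 × 2.22) = 3.450. The penetration depth is δ = 1/κ = 0.290.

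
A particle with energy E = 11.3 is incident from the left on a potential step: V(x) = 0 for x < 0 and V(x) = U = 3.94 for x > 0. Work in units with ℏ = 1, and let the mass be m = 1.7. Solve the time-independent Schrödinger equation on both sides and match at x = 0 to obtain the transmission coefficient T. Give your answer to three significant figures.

The wavenumbers are k₁ = √(2mE)/ℏ = 6.198 on the left and k₂ = √(2m(E − U))/ℏ = 5.002 on the right.
Continuity of ψ and ψ′ at the step yields the reflection amplitude r = (k₁ − k₂)/(k₁ + k₂) = 0.1068; thus R = |r|² = 0.01140, T = 0.9886.

T = 0.989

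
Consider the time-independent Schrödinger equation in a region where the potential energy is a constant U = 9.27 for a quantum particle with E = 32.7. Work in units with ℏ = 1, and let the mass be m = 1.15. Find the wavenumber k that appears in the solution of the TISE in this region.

With E > U the solution is oscillatory, ψ ∝ e^{±ikx} with k = √(2m(E − U))/ℏ.
k = √(2 × 1.15 × 23.43) = 7.341.

k = 7.34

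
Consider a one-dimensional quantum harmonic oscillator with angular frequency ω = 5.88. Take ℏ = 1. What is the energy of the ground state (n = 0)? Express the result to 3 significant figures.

Using E_n = (n + ½)ℏω: E_0 = 0.5 × 5.88 = 2.940.

E = 2.94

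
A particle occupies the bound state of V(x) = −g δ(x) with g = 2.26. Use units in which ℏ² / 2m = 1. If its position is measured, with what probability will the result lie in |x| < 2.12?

The normalised bound state is ψ = √κ e^{−κ|x|} with κ = mg/ℏ² = 1.130.
P(|x| < d) = ∫_{−d}^{d} κ e^{−2κ|x|} dx = 1 − e^{−2κd} = 1 − e^{−4.791} = 0.9917.

P = 0.992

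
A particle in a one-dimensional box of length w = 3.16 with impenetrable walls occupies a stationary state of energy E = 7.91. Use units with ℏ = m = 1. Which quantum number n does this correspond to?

n = 4

For an infinite well E_n = n²π²ℏ²/(2mw²), so n = (w/πℏ)√(2mE).
n = (3.16/π) × √(2 × 1 × 7.91) = 4.001 → n = 4.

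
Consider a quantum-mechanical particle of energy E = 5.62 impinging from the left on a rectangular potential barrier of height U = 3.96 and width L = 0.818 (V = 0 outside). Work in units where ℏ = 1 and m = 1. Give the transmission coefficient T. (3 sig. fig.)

E > U: inside the barrier k₂ = √(2m(E − U))/ℏ = 1.822, k₂L = 1.490.
Matching at both interfaces gives T⁻¹ = 1 + U² sin²(k₂L) / [4E(E − U)] = 1.418, hence T = 0.705.

T = 0.705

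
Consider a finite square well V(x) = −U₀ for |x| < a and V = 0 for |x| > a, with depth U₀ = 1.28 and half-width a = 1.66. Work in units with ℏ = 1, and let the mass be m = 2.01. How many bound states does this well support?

Define the well-strength parameter z₀ = (a/ℏ)√(2mU₀) = 1.66 × √(2·2.01·1.28) = 3.766.
A new bound state (alternating even/odd) appears each time z₀ passes a multiple of π/2, so N = ⌊2z₀/π⌋ + 1 = ⌊2.397⌋ + 1 = 3.

N = 3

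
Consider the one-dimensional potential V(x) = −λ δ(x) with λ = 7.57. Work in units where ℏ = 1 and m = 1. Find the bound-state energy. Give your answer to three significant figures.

E = -28.7

The bound state is ψ(x) = √κ e^{−κ|x|}. The derivative jump ψ'(0⁺) − ψ'(0⁻) = −(2mλ/ℏ²)ψ(0) fixes κ = mλ/ℏ² = 7.570.
Then E = −ℏ²κ²/(2m) = −mλ²/(2ℏ²) = -28.65.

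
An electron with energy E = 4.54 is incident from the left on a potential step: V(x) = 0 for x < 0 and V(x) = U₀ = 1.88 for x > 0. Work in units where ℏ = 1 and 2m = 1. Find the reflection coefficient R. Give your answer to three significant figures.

R = 0.0177

The wavenumbers are k₁ = √(2mE)/ℏ = 2.131 on the left and k₂ = √(2m(E − U₀))/ℏ = 1.631 on the right.
Continuity of ψ and ψ′ at the step yields the reflection amplitude r = (k₁ − k₂)/(k₁ + k₂) = 0.1329; thus R = |r|² = 0.01765, T = 0.9823.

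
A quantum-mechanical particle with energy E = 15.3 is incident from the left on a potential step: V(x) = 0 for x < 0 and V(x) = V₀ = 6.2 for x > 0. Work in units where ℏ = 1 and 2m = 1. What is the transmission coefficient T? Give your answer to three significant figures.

T = 0.983

On each side the TISE gives plane waves with k = √(2m(E − V))/ℏ: k₁ = √(2·½·15.3) = 3.912, k₂ = √(2·½·9.1) = 3.017.
Continuity of ψ and ψ′ at the step yields the reflection amplitude r = (k₁ − k₂)/(k₁ + k₂) = 0.1292; thus R = |r|² = 0.01668, T = 0.9833.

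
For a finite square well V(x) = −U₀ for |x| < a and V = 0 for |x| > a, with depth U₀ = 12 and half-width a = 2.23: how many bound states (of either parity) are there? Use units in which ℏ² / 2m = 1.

The dimensionless depth is z₀ = a√(2mU₀)/ℏ = 2.23 × √(12.00) = 7.725.
A new bound state (alternating even/odd) appears each time z₀ passes a multiple of π/2, so N = ⌊2z₀/π⌋ + 1 = ⌊4.918⌋ + 1 = 5.

N = 5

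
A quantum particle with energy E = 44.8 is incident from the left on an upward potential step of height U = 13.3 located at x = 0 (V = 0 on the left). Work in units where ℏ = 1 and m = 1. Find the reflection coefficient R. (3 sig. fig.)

R = 0.00771

On each side the TISE gives plane waves with k = √(2m(E − V))/ℏ: k₁ = √(2·1·44.8) = 9.466, k₂ = √(2·1·31.5) = 7.937.
Continuity of ψ and ψ′ at the step yields the reflection amplitude r = (k₁ − k₂)/(k₁ + k₂) = 0.08783; thus R = |r|² = 0.007714, T = 0.9923.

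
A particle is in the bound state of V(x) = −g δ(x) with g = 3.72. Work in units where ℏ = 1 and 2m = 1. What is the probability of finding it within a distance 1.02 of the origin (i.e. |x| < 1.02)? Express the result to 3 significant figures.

P = 0.978

The normalised bound state is ψ = √κ e^{−κ|x|} with κ = mg/ℏ² = 1.860.
P(|x| < d) = ∫_{−d}^{d} κ e^{−2κ|x|} dx = 1 − e^{−2κd} = 1 − e^{−3.794} = 0.9775.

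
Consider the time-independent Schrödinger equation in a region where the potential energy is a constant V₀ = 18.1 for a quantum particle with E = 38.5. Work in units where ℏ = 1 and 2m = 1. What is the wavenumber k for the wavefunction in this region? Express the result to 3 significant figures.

With E > V₀ the solution is oscillatory, ψ ∝ e^{±ikx} with k = √(2m(E − V₀))/ℏ.
k = √(2 × 0.5 × 20.4) = 4.517.

k = 4.52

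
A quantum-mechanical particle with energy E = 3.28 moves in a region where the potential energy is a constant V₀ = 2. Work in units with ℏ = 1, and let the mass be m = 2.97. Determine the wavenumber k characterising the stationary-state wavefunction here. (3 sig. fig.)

k = 2.76

With E > V₀ the solution is oscillatory, ψ ∝ e^{±ikx} with k = √(2m(E − V₀))/ℏ.
k = √(2 × 2.97 × 1.28) = 2.757.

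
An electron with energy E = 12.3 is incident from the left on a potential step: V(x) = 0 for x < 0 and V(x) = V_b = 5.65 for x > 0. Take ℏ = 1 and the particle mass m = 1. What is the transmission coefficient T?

On each side the TISE gives plane waves with k = √(2m(E − V))/ℏ: k₁ = √(2·1·12.3) = 4.960, k₂ = √(2·1·6.65) = 3.647.
Continuity of ψ and ψ′ at the step yields the reflection amplitude r = (k₁ − k₂)/(k₁ + k₂) = 0.1525; thus R = |r|² = 0.02327, T = 0.9767.

T = 0.977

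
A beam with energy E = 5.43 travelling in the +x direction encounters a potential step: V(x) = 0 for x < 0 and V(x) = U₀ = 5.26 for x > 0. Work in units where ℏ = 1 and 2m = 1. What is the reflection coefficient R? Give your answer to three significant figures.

On each side the TISE gives plane waves with k = √(2m(E − V))/ℏ: k₁ = √(2·½·5.43) = 2.330, k₂ = √(2·½·0.17) = 0.4123.
Matching ψ and ψ′ at x = 0 gives r = (k₁ − k₂)/(k₁ + k₂), so R = r² = 0.4891 and T = 1 − R = 0.5109.

R = 0.489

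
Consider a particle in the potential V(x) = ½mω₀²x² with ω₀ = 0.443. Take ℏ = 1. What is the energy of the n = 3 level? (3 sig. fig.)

The oscillator eigenvalues are E_n = ℏω₀(n + ½), so E_3 = 0.443 × 3.5 = 1.551.

E = 1.55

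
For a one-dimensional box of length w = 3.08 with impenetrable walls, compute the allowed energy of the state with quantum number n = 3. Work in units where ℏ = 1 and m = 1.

E = 4.68

The infinite-well eigenfunctions ψ_n = √(2/w) sin(nπx/w) vanish at both walls, giving E_n = n²π²ℏ²/(2mw²).
E_3 = 3² × π² / (2 × 1 × 3.08²) = 4.682.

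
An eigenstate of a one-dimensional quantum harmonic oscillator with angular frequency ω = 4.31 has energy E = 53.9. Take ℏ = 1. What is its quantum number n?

Invert E_n = (n + ½)ℏω: n = E/ℏω − ½ = 12.006, so n = 12.

n = 12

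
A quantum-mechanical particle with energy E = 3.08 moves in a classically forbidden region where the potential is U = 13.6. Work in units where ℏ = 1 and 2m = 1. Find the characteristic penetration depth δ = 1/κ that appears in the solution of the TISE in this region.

δ = 0.308

Since E < U the TISE in this region is ψ'' = κ²ψ with κ = √(2m(U − E))/ℏ.
κ = √(2 × 0.5 × 10.52) = 3.243. The penetration depth is δ = 1/κ = 0.308.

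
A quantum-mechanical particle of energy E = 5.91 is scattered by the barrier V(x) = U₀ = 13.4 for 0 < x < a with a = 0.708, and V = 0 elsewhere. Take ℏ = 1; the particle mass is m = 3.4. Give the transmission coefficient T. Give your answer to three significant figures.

Since E < U₀ the interior solution is evanescent with decay constant κ = √(2m(U₀ − E))/ℏ = 7.137.
κa = 5.053, sinh(κa) = 78.22.
The exact tunnelling result is T⁻¹ = 1 + U₀² sinh²(κa) / [4E(U₀ − E)] = 6206, so T = 0.000161.

T = 0.000161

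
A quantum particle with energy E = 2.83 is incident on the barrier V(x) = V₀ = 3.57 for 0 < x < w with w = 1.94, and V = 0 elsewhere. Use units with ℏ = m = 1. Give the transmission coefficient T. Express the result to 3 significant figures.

T = 0.0233

E < V₀: inside the barrier ψ ∝ e^{±κx} with κ = √(2m(V₀ − E))/ℏ = 1.217.
κw = 2.360, sinh(κw) = 5.249.
The exact tunnelling result is T⁻¹ = 1 + V₀² sinh²(κw) / [4E(V₀ − E)] = 42.92, so T = 0.0233.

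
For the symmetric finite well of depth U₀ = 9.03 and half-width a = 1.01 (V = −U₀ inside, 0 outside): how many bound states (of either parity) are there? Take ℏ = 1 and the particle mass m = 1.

Define the well-strength parameter z₀ = (a/ℏ)√(2mU₀) = 1.01 × √(2·1·9.03) = 4.292.
The even/odd transcendental equations gain one root per π/2 in z₀, giving N = 1 + ⌊2z₀/π⌋ = 1 + ⌊2.733⌋ = 3.

N = 3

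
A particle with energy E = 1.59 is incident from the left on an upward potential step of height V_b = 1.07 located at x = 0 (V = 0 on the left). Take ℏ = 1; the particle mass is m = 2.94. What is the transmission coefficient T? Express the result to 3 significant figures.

The wavenumbers are k₁ = √(2mE)/ℏ = 3.058 on the left and k₂ = √(2m(E − V_b))/ℏ = 1.749 on the right.
Continuity of ψ and ψ′ at the step yields the reflection amplitude r = (k₁ − k₂)/(k₁ + k₂) = 0.2724; thus R = |r|² = 0.07418, T = 0.9258.

T = 0.926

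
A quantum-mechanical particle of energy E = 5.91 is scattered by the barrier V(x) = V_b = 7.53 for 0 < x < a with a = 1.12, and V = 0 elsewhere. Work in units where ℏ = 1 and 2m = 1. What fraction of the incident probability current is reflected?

R = 0.850

E < V_b: inside the barrier ψ ∝ e^{±κx} with κ = √(2m(V_b − E))/ℏ = 1.273.
κa = 1.426, sinh(κa) = 1.960.
Matching ψ, ψ′ at both faces gives T = [1 + V_b² sinh²(κa) / (4E(V_b − E))]⁻¹ = 1/6.687 = 0.150.
R = 1 − T = 0.850.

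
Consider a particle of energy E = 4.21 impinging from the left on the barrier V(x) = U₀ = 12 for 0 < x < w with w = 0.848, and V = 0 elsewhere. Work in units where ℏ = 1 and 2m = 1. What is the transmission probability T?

T = 0.0316

Since E < U₀ the interior solution is evanescent with decay constant κ = √(2m(U₀ − E))/ℏ = 2.791.
κw = 2.367, sinh(κw) = 5.285.
The exact tunnelling result is T⁻¹ = 1 + U₀² sinh²(κw) / [4E(U₀ − E)] = 31.66, so T = 0.0316.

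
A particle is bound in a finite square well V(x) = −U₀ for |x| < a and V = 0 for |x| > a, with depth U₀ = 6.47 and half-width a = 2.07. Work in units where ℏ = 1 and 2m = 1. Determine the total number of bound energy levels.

N = 4

Define the well-strength parameter z₀ = (a/ℏ)√(2mU₀) = 2.07 × √(2·0.5·6.47) = 5.265.
A new bound state (alternating even/odd) appears each time z₀ passes a multiple of π/2, so N = ⌊2z₀/π⌋ + 1 = ⌊3.352⌋ + 1 = 4.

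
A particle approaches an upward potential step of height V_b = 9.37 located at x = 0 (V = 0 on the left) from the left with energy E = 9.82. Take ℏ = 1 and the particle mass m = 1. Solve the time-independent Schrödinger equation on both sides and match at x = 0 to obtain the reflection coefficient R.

The wavenumbers are k₁ = √(2mE)/ℏ = 4.432 on the left and k₂ = √(2m(E − V_b))/ℏ = 0.9487 on the right.
Continuity of ψ and ψ′ at the step yields the reflection amplitude r = (k₁ − k₂)/(k₁ + k₂) = 0.6474; thus R = |r|² = 0.4191, T = 0.5809.

R = 0.419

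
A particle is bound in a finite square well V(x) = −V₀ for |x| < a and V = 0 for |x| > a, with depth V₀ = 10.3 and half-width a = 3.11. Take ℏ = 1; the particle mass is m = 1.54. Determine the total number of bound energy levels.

N = 12

Define the well-strength parameter z₀ = (a/ℏ)√(2mV₀) = 3.11 × √(2·1.54·10.3) = 17.52.
The even/odd transcendental equations gain one root per π/2 in z₀, giving N = 1 + ⌊2z₀/π⌋ = 1 + ⌊11.15⌋ = 12.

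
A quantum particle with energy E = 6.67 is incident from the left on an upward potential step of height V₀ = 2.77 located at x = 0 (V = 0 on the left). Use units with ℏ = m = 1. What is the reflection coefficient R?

On each side the TISE gives plane waves with k = √(2m(E − V))/ℏ: k₁ = √(2·1·6.67) = 3.652, k₂ = √(2·1·3.9) = 2.793.
Matching ψ and ψ′ at x = 0 gives r = (k₁ − k₂)/(k₁ + k₂), so R = r² = 0.01779 and T = 1 − R = 0.9822.

R = 0.0178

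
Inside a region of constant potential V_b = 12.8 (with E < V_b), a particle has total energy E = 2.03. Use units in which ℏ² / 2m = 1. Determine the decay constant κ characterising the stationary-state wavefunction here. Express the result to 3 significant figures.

Since E < V_b the TISE in this region is ψ'' = κ²ψ with κ = √(2m(V_b − E))/ℏ.
κ = √(2 × 0.5 × 10.77) = 3.282.

κ = 3.28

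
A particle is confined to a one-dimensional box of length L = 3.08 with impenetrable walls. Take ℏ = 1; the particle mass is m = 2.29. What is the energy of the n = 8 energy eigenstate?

E = 14.5

Requiring ψ(0) = ψ(L) = 0 quantises k = nπ/L, hence E_n = ℏ²k²/2m = n²π²ℏ²/(2mL²).
E_8 = 8² × π² / (2 × 2.29 × 3.08²) = 14.54.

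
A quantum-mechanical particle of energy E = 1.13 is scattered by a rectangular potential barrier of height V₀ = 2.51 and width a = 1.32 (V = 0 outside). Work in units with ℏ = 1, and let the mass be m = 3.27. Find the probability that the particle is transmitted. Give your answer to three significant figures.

T = 0.00142

Since E < V₀ the interior solution is evanescent with decay constant κ = √(2m(V₀ − E))/ℏ = 3.004.
κa = 3.966, sinh(κa) = 26.36.
Matching ψ, ψ′ at both faces gives T = [1 + V₀² sinh²(κa) / (4E(V₀ − E))]⁻¹ = 1/703.1 = 0.00142.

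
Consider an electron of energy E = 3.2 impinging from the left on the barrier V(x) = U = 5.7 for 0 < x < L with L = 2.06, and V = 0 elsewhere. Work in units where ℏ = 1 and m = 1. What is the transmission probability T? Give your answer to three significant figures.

T = 0.000393

Since E < U the interior solution is evanescent with decay constant κ = √(2m(U − E))/ℏ = 2.236.
κL = 4.606, sinh(κL) = 50.05.
The exact tunnelling result is T⁻¹ = 1 + U² sinh²(κL) / [4E(U − E)] = 2545, so T = 0.000393.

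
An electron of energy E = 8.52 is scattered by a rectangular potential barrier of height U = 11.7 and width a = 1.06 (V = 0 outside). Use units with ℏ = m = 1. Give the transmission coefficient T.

E < U: inside the barrier ψ ∝ e^{±κx} with κ = √(2m(U − E))/ℏ = 2.522.
κa = 2.673, sinh(κa) = 7.209.
The exact tunnelling result is T⁻¹ = 1 + U² sinh²(κa) / [4E(U − E)] = 66.64, so T = 0.0150.

T = 0.0150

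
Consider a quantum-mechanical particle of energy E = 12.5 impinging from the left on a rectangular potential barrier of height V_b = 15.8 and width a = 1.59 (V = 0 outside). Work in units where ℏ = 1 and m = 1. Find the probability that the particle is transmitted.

E < V_b: inside the barrier ψ ∝ e^{±κx} with κ = √(2m(V_b − E))/ℏ = 2.569.
κa = 4.085, sinh(κa) = 29.71.
Matching ψ, ψ′ at both faces gives T = [1 + V_b² sinh²(κa) / (4E(V_b − E))]⁻¹ = 1/1336 = 0.000748.

T = 0.000748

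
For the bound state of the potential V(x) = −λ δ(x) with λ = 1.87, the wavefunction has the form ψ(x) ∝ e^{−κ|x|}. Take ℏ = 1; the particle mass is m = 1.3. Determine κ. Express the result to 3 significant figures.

κ = 2.43

Integrate −(ℏ²/2m)ψ'' − λδ(x)ψ = Eψ from −ε to +ε: the ψ'' term gives ψ'(0⁺) − ψ'(0⁻) and the δ term gives −(2mλ/ℏ²)ψ(0).
With ψ ∝ e^{−κ|x|} this yields −2κ = −2mλ/ℏ², so κ = mλ/ℏ² = 2.431.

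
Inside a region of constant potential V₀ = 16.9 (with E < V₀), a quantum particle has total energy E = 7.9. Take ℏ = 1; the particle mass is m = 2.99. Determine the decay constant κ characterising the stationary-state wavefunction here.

κ = 7.34

Since E < V₀ the TISE in this region is ψ'' = κ²ψ with κ = √(2m(V₀ − E))/ℏ.
κ = √(2 × 2.99 × 9) = 7.336.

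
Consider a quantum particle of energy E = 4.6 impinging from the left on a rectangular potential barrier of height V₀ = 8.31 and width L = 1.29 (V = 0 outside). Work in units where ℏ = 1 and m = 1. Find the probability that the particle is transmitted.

T = 0.00350

E < V₀: inside the barrier ψ ∝ e^{±κx} with κ = √(2m(V₀ − E))/ℏ = 2.724.
κL = 3.514, sinh(κL) = 16.77.
Matching ψ, ψ′ at both faces gives T = [1 + V₀² sinh²(κL) / (4E(V₀ − E))]⁻¹ = 1/285.7 = 0.00350.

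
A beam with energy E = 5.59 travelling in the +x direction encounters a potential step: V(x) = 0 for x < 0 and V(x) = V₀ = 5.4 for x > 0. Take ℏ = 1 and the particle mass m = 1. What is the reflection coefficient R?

On each side the TISE gives plane waves with k = √(2m(E − V))/ℏ: k₁ = √(2·1·5.59) = 3.344, k₂ = √(2·1·0.19) = 0.6164.
Continuity of ψ and ψ′ at the step yields the reflection amplitude r = (k₁ − k₂)/(k₁ + k₂) = 0.6887; thus R = |r|² = 0.4743, T = 0.5257.

R = 0.474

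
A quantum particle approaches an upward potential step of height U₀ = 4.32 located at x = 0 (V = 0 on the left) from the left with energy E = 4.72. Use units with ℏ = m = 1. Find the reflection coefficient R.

On each side the TISE gives plane waves with k = √(2m(E − V))/ℏ: k₁ = √(2·1·4.72) = 3.072, k₂ = √(2·1·0.4) = 0.8944.
Continuity of ψ and ψ′ at the step yields the reflection amplitude r = (k₁ − k₂)/(k₁ + k₂) = 0.5491; thus R = |r|² = 0.3015, T = 0.6985.

R = 0.301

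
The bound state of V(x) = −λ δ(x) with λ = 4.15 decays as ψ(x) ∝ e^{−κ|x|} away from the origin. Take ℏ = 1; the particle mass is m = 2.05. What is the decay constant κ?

Integrate −(ℏ²/2m)ψ'' − λδ(x)ψ = Eψ from −ε to +ε: the ψ'' term gives ψ'(0⁺) − ψ'(0⁻) and the δ term gives −(2mλ/ℏ²)ψ(0).
With ψ ∝ e^{−κ|x|} this yields −2κ = −2mλ/ℏ², so κ = mλ/ℏ² = 8.508.

κ = 8.51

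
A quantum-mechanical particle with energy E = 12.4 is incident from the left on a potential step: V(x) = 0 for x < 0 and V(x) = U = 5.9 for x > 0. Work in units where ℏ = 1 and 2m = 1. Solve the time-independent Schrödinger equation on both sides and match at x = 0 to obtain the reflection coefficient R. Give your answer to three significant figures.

R = 0.0256

On each side the TISE gives plane waves with k = √(2m(E − V))/ℏ: k₁ = √(2·½·12.4) = 3.521, k₂ = √(2·½·6.5) = 2.550.
Continuity of ψ and ψ′ at the step yields the reflection amplitude r = (k₁ − k₂)/(k₁ + k₂) = 0.1601; thus R = |r|² = 0.02563, T = 0.9744.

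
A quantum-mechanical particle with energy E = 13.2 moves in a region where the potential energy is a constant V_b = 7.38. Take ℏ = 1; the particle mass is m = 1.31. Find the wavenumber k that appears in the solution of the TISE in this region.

k = 3.90

With E > V_b the solution is oscillatory, ψ ∝ e^{±ikx} with k = √(2m(E − V_b))/ℏ.
k = √(2 × 1.31 × 5.82) = 3.905.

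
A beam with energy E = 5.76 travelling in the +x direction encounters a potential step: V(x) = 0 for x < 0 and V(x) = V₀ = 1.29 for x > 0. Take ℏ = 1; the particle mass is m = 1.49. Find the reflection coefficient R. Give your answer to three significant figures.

R = 0.00401

The wavenumbers are k₁ = √(2mE)/ℏ = 4.143 on the left and k₂ = √(2m(E − V₀))/ℏ = 3.650 on the right.
Continuity of ψ and ψ′ at the step yields the reflection amplitude r = (k₁ − k₂)/(k₁ + k₂) = 0.06330; thus R = |r|² = 0.004007, T = 0.9960.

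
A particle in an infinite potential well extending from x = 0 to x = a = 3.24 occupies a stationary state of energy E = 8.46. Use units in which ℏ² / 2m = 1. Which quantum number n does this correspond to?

n = 3

For an infinite well E_n = n²π²ℏ²/(2ma²), so n = (a/πℏ)√(2mE).
n = (3.24/π) × √(2 × 0.5 × 8.46) = 3.000 → n = 3.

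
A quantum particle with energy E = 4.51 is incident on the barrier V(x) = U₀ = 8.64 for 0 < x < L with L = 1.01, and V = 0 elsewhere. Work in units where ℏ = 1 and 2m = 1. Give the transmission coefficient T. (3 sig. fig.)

E < U₀: inside the barrier ψ ∝ e^{±κx} with κ = √(2m(U₀ − E))/ℏ = 2.032.
κL = 2.053, sinh(κL) = 3.830.
The exact tunnelling result is T⁻¹ = 1 + U₀² sinh²(κL) / [4E(U₀ − E)] = 15.70, so T = 0.0637.

T = 0.0637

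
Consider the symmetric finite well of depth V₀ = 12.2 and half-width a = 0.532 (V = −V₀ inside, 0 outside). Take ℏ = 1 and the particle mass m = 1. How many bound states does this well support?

N = 2

The dimensionless depth is z₀ = a√(2mV₀)/ℏ = 0.532 × √(24.40) = 2.628.
The even/odd transcendental equations gain one root per π/2 in z₀, giving N = 1 + ⌊2z₀/π⌋ = 1 + ⌊1.673⌋ = 2.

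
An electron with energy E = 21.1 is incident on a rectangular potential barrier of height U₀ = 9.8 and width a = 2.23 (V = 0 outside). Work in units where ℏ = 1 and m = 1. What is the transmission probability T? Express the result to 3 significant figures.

T = 0.921

E > U₀: inside the barrier k₂ = √(2m(E − U₀))/ℏ = 4.754, k₂a = 10.60.
Matching at both interfaces gives T⁻¹ = 1 + U₀² sin²(k₂a) / [4E(E − U₀)] = 1.086, hence T = 0.921.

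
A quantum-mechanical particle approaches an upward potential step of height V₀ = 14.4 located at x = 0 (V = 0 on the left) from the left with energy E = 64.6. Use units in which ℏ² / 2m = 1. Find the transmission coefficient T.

The wavenumbers are k₁ = √(2mE)/ℏ = 8.037 on the left and k₂ = √(2m(E − V₀))/ℏ = 7.085 on the right.
Matching ψ and ψ′ at x = 0 gives r = (k₁ − k₂)/(k₁ + k₂), so R = r² = 0.003965 and T = 1 − R = 0.9960.

T = 0.996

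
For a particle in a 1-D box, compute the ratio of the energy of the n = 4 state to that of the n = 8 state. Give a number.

E_n = n²π²ℏ²/(2mL²) so the ratio is n₂²/n₁² = 16/64 = 0.25.

0.25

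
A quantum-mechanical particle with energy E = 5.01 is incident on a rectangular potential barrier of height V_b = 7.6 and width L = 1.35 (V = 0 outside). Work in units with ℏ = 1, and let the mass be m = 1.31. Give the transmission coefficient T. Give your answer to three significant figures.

E < V_b: inside the barrier ψ ∝ e^{±κx} with κ = √(2m(V_b − E))/ℏ = 2.605.
κL = 3.517, sinh(κL) = 16.82.
The exact tunnelling result is T⁻¹ = 1 + V_b² sinh²(κL) / [4E(V_b − E)] = 315.9, so T = 0.00317.

T = 0.00317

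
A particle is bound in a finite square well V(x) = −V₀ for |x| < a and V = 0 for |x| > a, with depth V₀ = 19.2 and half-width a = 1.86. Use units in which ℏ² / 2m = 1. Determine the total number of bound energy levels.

The dimensionless depth is z₀ = a√(2mV₀)/ℏ = 1.86 × √(19.20) = 8.150.
A new bound state (alternating even/odd) appears each time z₀ passes a multiple of π/2, so N = ⌊2z₀/π⌋ + 1 = ⌊5.189⌋ + 1 = 6.

N = 6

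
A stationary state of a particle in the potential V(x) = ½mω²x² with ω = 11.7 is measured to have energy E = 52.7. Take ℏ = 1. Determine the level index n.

n = 4

E_n = ℏω(n + ½) ⇒ n = E/(ℏω) − ½ = 52.7/11.7 − 0.5 = 4.004 → n = 4.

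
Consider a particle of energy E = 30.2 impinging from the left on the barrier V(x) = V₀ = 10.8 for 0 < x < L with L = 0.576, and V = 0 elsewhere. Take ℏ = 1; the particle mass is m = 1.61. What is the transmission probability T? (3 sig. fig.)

Above the barrier the interior wavenumber is k₂ = √(2m(E − V₀))/ℏ = 7.904, giving phase k₂L = 4.553.
T = [1 + V₀² sin²(k₂L) / (4E(E − V₀))]⁻¹ = 1/1.049 = 0.954.

T = 0.954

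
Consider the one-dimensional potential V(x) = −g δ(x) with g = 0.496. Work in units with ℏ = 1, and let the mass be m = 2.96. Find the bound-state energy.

The bound state is ψ(x) = √κ e^{−κ|x|}. The derivative jump ψ'(0⁺) − ψ'(0⁻) = −(2mg/ℏ²)ψ(0) fixes κ = mg/ℏ² = 1.468.
Then E = −ℏ²κ²/(2m) = −mg²/(2ℏ²) = -0.3641.

E = -0.364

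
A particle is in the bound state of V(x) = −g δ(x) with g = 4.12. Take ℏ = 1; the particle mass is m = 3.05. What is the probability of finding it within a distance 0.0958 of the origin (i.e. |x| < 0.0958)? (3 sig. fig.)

The normalised bound state is ψ = √κ e^{−κ|x|} with κ = mg/ℏ² = 12.57.
P(|x| < d) = ∫_{−d}^{d} κ e^{−2κ|x|} dx = 1 − e^{−2κd} = 1 − e^{−2.408} = 0.9100.

P = 0.910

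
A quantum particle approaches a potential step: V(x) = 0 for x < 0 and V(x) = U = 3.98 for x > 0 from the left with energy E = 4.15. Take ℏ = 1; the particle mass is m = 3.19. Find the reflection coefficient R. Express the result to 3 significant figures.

The wavenumbers are k₁ = √(2mE)/ℏ = 5.146 on the left and k₂ = √(2m(E − U))/ℏ = 1.041 on the right.
Matching ψ and ψ′ at x = 0 gives r = (k₁ − k₂)/(k₁ + k₂), so R = r² = 0.4400 and T = 1 − R = 0.5600.

R = 0.440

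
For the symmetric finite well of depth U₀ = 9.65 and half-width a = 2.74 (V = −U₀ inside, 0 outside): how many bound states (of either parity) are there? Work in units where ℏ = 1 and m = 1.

The dimensionless depth is z₀ = a√(2mU₀)/ℏ = 2.74 × √(19.30) = 12.04.
A new bound state (alternating even/odd) appears each time z₀ passes a multiple of π/2, so N = ⌊2z₀/π⌋ + 1 = ⌊7.663⌋ + 1 = 8.

N = 8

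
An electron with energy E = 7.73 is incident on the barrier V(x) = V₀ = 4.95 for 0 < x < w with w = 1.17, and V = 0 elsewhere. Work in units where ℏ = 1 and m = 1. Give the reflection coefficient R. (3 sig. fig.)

E > V₀: inside the barrier k₂ = √(2m(E − V₀))/ℏ = 2.358, k₂w = 2.759.
Matching at both interfaces gives T⁻¹ = 1 + V₀² sin²(k₂w) / [4E(E − V₀)] = 1.040, hence T = 0.962.
R = 1 − T = 0.0382.

R = 0.0382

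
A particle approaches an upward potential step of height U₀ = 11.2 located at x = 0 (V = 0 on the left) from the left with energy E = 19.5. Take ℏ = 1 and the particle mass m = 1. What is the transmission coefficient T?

T = 0.956

The wavenumbers are k₁ = √(2mE)/ℏ = 6.245 on the left and k₂ = √(2m(E − U₀))/ℏ = 4.074 on the right.
Matching ψ and ψ′ at x = 0 gives r = (k₁ − k₂)/(k₁ + k₂), so R = r² = 0.04425 and T = 1 − R = 0.9558.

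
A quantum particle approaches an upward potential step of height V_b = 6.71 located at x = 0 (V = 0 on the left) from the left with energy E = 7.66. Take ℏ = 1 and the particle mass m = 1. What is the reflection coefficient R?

R = 0.230

The wavenumbers are k₁ = √(2mE)/ℏ = 3.914 on the left and k₂ = √(2m(E − V_b))/ℏ = 1.378 on the right.
Matching ψ and ψ′ at x = 0 gives r = (k₁ − k₂)/(k₁ + k₂), so R = r² = 0.2295 and T = 1 − R = 0.7705.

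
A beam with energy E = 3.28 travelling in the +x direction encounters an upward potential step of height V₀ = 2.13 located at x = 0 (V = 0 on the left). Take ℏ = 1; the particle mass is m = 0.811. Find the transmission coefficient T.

T = 0.934

The wavenumbers are k₁ = √(2mE)/ℏ = 2.307 on the left and k₂ = √(2m(E − V₀))/ℏ = 1.366 on the right.
Continuity of ψ and ψ′ at the step yields the reflection amplitude r = (k₁ − k₂)/(k₁ + k₂) = 0.2562; thus R = |r|² = 0.06563, T = 0.9344.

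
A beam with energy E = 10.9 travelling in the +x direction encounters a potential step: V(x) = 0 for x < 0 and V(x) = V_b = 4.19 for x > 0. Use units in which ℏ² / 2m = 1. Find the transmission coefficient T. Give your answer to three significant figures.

T = 0.985

On each side the TISE gives plane waves with k = √(2m(E − V))/ℏ: k₁ = √(2·½·10.9) = 3.302, k₂ = √(2·½·6.71) = 2.590.
Matching ψ and ψ′ at x = 0 gives r = (k₁ − k₂)/(k₁ + k₂), so R = r² = 0.01457 and T = 1 − R = 0.9854.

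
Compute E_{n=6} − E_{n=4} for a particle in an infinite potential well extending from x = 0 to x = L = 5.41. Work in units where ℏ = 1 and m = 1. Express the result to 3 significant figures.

ΔE = 3.37

E_n = n²π²ℏ²/(2mL²), so ΔE = (6² − 4²) π²ℏ²/(2mL²).
ΔE = 20 × π² / (2 × 1 × 5.41²) = 3.372.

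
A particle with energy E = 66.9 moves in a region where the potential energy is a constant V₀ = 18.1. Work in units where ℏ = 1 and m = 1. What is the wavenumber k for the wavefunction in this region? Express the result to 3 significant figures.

With E > V₀ the solution is oscillatory, ψ ∝ e^{±ikx} with k = √(2m(E − V₀))/ℏ.
k = √(2 × 1 × 48.8) = 9.879.

k = 9.88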